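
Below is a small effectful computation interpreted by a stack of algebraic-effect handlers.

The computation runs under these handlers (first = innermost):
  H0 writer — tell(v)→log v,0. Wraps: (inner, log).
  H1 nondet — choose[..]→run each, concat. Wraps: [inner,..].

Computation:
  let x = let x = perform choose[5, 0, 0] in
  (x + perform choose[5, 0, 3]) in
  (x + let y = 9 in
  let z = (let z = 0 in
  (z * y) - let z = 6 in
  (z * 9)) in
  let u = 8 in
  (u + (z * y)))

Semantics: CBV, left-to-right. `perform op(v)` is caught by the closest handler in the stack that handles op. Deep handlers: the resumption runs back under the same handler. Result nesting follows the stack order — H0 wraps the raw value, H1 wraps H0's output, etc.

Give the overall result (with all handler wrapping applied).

Working:
choose[5, 0, 0] @ H1
  branch[0] choose=5:
    choose[5, 0, 3] @ H1
      branch[0] choose=5:
        H0 returns (-468, ())
        H1 returns [(-468, ())]
      branch[1] choose=0:
        H0 returns (-473, ())
        H1 returns [(-473, ())]
      branch[2] choose=3:
        H0 returns (-470, ())
        H1 returns [(-470, ())]
  branch[1] choose=0:
    choose[5, 0, 3] @ H1
      branch[0] choose=5:
        H0 returns (-473, ())
        H1 returns [(-473, ())]
      branch[1] choose=0:
        H0 returns (-478, ())
        H1 returns [(-478, ())]
      branch[2] choose=3:
        H0 returns (-475, ())
        H1 returns [(-475, ())]
  branch[2] choose=0:
    choose[5, 0, 3] @ H1
      branch[0] choose=5:
        H0 returns (-473, ())
        H1 returns [(-473, ())]
      branch[1] choose=0:
        H0 returns (-478, ())
        H1 returns [(-478, ())]
      branch[2] choose=3:
        H0 returns (-475, ())
        H1 returns [(-475, ())]
= [(-468, ()), (-473, ()), (-470, ()), (-473, ()), (-478, ()), (-475, ()), (-473, ()), (-478, ()), (-475, ())]

Answer: [(-468, ()), (-473, ()), (-470, ()), (-473, ()), (-478, ()), (-475, ()), (-473, ()), (-478, ()), (-475, ())]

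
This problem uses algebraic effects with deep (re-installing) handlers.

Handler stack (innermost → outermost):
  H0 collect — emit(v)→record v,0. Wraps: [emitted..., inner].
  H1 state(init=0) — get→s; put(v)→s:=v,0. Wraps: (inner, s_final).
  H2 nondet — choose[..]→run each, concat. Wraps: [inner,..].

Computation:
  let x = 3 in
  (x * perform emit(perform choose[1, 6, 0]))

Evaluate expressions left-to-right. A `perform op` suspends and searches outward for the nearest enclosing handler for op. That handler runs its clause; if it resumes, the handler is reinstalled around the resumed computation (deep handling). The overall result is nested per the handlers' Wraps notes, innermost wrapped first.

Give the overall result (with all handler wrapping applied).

Answer: [([1, 0], 0), ([6, 0], 0), ([0, 0], 0)]

Evaluation trace:
choose[1, 6, 0] @ H2
  branch[0] choose=1:
    emit(1) @ H0 ⇒ out+=1
    H0 returns [1, 0]
    H1 returns ([1, 0], 0)
    H2 returns [([1, 0], 0)]
  branch[1] choose=6:
    emit(6) @ H0 ⇒ out+=6
    H0 returns [6, 0]
    H1 returns ([6, 0], 0)
    H2 returns [([6, 0], 0)]
  branch[2] choose=0:
    emit(0) @ H0 ⇒ out+=0
    H0 returns [0, 0]
    H1 returns ([0, 0], 0)
    H2 returns [([0, 0], 0)]
= [([1, 0], 0), ([6, 0], 0), ([0, 0], 0)]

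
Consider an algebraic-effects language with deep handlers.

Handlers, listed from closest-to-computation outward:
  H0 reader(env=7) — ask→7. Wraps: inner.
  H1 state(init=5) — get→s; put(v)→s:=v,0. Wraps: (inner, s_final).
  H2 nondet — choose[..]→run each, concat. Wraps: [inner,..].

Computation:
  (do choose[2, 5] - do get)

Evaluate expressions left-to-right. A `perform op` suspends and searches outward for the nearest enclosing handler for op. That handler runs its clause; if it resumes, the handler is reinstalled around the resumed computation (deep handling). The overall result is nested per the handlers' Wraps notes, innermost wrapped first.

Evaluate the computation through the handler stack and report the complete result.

Answer: [(-3, 5), (0, 5)]

Working:
choose[2, 5] @ H2
  branch[0] choose=2:
    get @ H1 ⇒ 5
    H0 returns -3
    H1 returns (-3, 5)
    H2 returns [(-3, 5)]
  branch[1] choose=5:
    get @ H1 ⇒ 5
    H0 returns 0
    H1 returns (0, 5)
    H2 returns [(0, 5)]
= [(-3, 5), (0, 5)]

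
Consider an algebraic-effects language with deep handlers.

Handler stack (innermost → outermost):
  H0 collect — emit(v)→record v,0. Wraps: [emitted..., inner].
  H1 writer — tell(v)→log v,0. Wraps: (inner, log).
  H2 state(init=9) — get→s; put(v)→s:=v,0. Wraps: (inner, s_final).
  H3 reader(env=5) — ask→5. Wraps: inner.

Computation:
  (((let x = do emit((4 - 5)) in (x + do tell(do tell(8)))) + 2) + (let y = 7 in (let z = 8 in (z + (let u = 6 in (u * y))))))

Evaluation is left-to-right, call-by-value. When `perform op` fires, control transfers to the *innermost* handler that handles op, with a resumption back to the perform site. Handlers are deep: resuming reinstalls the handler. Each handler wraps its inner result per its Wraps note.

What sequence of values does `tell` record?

Answer: (8, 0)

Step-by-step:
emit(-1) @ H0 ⇒ out+=-1
tell(8) @ H1 ⇒ log+=8
tell(0) @ H1 ⇒ log+=0
H0 returns [-1, 52]
H1 returns ([-1, 52], (8, 0))
H2 returns (([-1, 52], (8, 0)), 9)
H3 returns (([-1, 52], (8, 0)), 9)
= (([-1, 52], (8, 0)), 9)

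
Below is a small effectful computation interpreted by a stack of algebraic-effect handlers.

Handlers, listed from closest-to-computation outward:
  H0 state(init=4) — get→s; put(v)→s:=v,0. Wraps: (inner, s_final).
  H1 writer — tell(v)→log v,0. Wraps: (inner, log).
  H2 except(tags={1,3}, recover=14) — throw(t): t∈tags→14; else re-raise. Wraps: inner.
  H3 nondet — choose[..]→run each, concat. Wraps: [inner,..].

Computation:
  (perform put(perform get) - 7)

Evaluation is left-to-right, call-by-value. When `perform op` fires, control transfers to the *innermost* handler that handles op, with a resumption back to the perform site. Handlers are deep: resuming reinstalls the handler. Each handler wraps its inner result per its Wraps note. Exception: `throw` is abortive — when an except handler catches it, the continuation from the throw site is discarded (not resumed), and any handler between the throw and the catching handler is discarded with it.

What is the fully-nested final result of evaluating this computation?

Answer: [((-7, 4), ())]

Evaluation trace:
get @ H0 ⇒ 4
put(4) @ H0 ⇒ s:=4
H0 returns (-7, 4)
H1 returns ((-7, 4), ())
H2 returns ((-7, 4), ())
H3 returns [((-7, 4), ())]
= [((-7, 4), ())]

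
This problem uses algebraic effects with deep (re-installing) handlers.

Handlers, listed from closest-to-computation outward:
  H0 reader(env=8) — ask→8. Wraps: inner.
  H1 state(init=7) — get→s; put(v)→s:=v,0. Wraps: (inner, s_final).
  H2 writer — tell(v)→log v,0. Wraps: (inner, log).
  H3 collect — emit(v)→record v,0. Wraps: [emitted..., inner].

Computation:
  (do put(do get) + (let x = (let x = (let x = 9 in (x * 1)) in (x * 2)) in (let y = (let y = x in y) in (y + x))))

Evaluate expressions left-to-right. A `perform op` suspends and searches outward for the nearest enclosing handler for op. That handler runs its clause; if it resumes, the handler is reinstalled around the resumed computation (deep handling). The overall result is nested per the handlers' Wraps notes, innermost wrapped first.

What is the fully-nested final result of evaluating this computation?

Evaluation trace:
get @ H1 ⇒ 7
put(7) @ H1 ⇒ s:=7
H0 returns 36
H1 returns (36, 7)
H2 returns ((36, 7), ())
H3 returns [((36, 7), ())]
= [((36, 7), ())]

Answer: [((36, 7), ())]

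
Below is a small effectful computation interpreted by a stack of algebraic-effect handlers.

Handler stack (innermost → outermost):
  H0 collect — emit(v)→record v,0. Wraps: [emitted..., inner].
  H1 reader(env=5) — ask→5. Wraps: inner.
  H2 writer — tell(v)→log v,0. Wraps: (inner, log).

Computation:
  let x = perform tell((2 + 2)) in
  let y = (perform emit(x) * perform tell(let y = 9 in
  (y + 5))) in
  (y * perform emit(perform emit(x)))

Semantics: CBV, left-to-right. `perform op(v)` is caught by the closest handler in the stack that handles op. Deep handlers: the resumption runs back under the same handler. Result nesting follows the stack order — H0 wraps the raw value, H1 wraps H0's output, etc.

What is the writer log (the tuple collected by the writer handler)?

Step-by-step:
tell(4) @ H2 ⇒ log+=4
emit(0) @ H0 ⇒ out+=0
tell(14) @ H2 ⇒ log+=14
emit(0) @ H0 ⇒ out+=0
emit(0) @ H0 ⇒ out+=0
H0 returns [0, 0, 0, 0]
H1 returns [0, 0, 0, 0]
H2 returns ([0, 0, 0, 0], (4, 14))
= ([0, 0, 0, 0], (4, 14))

Answer: (4, 14)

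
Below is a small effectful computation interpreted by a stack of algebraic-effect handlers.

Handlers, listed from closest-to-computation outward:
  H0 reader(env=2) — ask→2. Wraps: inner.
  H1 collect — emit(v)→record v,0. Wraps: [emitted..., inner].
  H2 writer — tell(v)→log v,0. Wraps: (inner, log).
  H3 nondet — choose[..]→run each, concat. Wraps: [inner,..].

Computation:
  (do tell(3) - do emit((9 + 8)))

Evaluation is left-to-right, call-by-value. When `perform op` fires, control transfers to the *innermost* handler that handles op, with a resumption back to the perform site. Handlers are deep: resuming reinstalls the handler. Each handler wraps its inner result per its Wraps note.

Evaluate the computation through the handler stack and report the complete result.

Answer: [([17, 0], (3))]

Working:
tell(3) @ H2 ⇒ log+=3
emit(17) @ H1 ⇒ out+=17
H0 returns 0
H1 returns [17, 0]
H2 returns ([17, 0], (3))
H3 returns [([17, 0], (3))]
= [([17, 0], (3))]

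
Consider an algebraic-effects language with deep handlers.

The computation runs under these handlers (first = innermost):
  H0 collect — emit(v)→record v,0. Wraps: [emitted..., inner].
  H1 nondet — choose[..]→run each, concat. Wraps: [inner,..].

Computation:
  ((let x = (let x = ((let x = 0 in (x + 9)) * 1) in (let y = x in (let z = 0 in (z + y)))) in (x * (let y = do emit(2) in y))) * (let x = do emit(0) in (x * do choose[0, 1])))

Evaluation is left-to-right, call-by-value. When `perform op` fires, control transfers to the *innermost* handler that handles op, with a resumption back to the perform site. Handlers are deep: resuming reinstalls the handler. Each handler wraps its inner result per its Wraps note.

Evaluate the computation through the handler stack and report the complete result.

Answer: [[2, 0, 0], [2, 0, 0]]

Step-by-step:
emit(2) @ H0 ⇒ out+=2
emit(0) @ H0 ⇒ out+=0
choose[0, 1] @ H1
  branch[0] choose=0:
    H0 returns [2, 0, 0]
    H1 returns [[2, 0, 0]]
  branch[1] choose=1:
    H0 returns [2, 0, 0]
    H1 returns [[2, 0, 0]]
= [[2, 0, 0], [2, 0, 0]]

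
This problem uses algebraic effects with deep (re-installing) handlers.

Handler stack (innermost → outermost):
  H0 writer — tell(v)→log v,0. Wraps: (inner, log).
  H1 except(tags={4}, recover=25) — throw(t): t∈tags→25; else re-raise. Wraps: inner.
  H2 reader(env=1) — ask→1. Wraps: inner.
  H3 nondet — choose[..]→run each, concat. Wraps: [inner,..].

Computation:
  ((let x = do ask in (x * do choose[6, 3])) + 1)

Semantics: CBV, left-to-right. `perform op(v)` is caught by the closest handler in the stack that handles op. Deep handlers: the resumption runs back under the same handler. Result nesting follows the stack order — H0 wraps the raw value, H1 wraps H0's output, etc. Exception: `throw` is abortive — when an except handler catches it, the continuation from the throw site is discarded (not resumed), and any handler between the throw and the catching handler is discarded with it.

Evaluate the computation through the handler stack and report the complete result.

Answer: [(7, ()), (4, ())]

Evaluation trace:
ask @ H2 ⇒ 1
choose[6, 3] @ H3
  branch[0] choose=6:
    H0 returns (7, ())
    H1 returns (7, ())
    H2 returns (7, ())
    H3 returns [(7, ())]
  branch[1] choose=3:
    H0 returns (4, ())
    H1 returns (4, ())
    H2 returns (4, ())
    H3 returns [(4, ())]
= [(7, ()), (4, ())]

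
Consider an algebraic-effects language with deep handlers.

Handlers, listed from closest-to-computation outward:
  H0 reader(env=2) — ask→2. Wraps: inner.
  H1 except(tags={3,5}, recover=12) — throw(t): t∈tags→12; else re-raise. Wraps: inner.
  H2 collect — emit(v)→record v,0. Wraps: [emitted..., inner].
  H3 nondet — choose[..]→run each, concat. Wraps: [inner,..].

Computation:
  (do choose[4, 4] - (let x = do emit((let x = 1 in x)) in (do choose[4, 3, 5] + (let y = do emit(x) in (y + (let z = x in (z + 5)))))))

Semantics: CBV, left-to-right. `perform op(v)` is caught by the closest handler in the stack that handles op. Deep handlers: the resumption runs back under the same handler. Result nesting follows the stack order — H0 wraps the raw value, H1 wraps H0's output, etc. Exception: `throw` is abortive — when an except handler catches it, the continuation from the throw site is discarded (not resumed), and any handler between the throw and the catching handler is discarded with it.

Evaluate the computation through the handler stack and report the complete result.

Answer: [[1, 0, -5], [1, 0, -4], [1, 0, -6], [1, 0, -5], [1, 0, -4], [1, 0, -6]]

Working:
choose[4, 4] @ H3
  branch[0] choose=4:
    emit(1) @ H2 ⇒ out+=1
    choose[4, 3, 5] @ H3
      branch[0] choose=4:
        emit(0) @ H2 ⇒ out+=0
        H0 returns -5
        H1 returns -5
        H2 returns [1, 0, -5]
        H3 returns [[1, 0, -5]]
      branch[1] choose=3:
        emit(0) @ H2 ⇒ out+=0
        H0 returns -4
        H1 returns -4
        H2 returns [1, 0, -4]
        H3 returns [[1, 0, -4]]
      branch[2] choose=5:
        emit(0) @ H2 ⇒ out+=0
        H0 returns -6
        H1 returns -6
        H2 returns [1, 0, -6]
        H3 returns [[1, 0, -6]]
  branch[1] choose=4:
    emit(1) @ H2 ⇒ out+=1
    choose[4, 3, 5] @ H3
      branch[0] choose=4:
        emit(0) @ H2 ⇒ out+=0
        H0 returns -5
        H1 returns -5
        H2 returns [1, 0, -5]
        H3 returns [[1, 0, -5]]
      branch[1] choose=3:
        emit(0) @ H2 ⇒ out+=0
        H0 returns -4
        H1 returns -4
        H2 returns [1, 0, -4]
        H3 returns [[1, 0, -4]]
      branch[2] choose=5:
        emit(0) @ H2 ⇒ out+=0
        H0 returns -6
        H1 returns -6
        H2 returns [1, 0, -6]
        H3 returns [[1, 0, -6]]
= [[1, 0, -5], [1, 0, -4], [1, 0, -6], [1, 0, -5], [1, 0, -4], [1, 0, -6]]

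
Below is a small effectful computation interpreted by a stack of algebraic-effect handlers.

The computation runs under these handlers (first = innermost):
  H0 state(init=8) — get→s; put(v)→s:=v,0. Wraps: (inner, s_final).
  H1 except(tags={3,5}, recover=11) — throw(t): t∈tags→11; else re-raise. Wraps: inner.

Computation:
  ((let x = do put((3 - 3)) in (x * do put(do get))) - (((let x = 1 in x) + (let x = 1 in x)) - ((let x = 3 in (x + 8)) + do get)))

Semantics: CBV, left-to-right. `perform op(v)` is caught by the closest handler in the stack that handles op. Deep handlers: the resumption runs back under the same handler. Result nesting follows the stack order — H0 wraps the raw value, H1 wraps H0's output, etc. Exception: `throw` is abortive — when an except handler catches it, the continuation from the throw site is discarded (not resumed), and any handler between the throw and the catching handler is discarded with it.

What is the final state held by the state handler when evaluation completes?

Answer: 0

Working:
put(0) @ H0 ⇒ s:=0
get @ H0 ⇒ 0
put(0) @ H0 ⇒ s:=0
get @ H0 ⇒ 0
H0 returns (9, 0)
H1 returns (9, 0)
= (9, 0)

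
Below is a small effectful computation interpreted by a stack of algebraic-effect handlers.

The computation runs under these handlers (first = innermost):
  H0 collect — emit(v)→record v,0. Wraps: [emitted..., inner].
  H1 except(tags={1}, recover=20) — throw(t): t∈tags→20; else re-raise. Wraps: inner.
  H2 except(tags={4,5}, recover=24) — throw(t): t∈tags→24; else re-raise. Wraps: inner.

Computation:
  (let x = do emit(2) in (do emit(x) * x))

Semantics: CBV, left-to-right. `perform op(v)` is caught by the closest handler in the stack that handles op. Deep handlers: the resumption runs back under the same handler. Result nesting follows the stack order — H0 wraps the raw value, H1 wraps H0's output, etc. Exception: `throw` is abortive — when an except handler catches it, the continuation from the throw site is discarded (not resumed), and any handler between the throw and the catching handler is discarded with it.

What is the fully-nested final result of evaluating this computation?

Answer: [2, 0, 0]

Evaluation trace:
emit(2) @ H0 ⇒ out+=2
emit(0) @ H0 ⇒ out+=0
H0 returns [2, 0, 0]
H1 returns [2, 0, 0]
H2 returns [2, 0, 0]
= [2, 0, 0]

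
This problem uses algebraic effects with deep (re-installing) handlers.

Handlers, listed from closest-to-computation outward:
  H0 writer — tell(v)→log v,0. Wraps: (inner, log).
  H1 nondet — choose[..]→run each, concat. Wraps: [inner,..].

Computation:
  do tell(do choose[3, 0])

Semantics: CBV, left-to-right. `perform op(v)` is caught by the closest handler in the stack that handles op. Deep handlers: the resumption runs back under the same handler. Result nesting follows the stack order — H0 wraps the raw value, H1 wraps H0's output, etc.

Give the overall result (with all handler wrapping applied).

Answer: [(0, (3)), (0, (0))]

Working:
choose[3, 0] @ H1
  branch[0] choose=3:
    tell(3) @ H0 ⇒ log+=3
    H0 returns (0, (3))
    H1 returns [(0, (3))]
  branch[1] choose=0:
    tell(0) @ H0 ⇒ log+=0
    H0 returns (0, (0))
    H1 returns [(0, (0))]
= [(0, (3)), (0, (0))]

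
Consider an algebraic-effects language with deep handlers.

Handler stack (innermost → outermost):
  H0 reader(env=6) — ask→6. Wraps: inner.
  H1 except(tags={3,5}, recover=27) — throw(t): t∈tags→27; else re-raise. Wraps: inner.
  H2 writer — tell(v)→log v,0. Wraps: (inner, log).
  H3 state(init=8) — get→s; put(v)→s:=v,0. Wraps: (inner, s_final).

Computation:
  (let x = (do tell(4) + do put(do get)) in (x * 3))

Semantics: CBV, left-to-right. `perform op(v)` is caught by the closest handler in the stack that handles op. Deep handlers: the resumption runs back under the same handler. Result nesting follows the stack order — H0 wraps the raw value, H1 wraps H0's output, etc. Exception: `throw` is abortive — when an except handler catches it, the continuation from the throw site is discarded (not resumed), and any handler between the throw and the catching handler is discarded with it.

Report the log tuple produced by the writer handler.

Step-by-step:
tell(4) @ H2 ⇒ log+=4
get @ H3 ⇒ 8
put(8) @ H3 ⇒ s:=8
H0 returns 0
H1 returns 0
H2 returns (0, (4))
H3 returns ((0, (4)), 8)
= ((0, (4)), 8)

Answer: (4)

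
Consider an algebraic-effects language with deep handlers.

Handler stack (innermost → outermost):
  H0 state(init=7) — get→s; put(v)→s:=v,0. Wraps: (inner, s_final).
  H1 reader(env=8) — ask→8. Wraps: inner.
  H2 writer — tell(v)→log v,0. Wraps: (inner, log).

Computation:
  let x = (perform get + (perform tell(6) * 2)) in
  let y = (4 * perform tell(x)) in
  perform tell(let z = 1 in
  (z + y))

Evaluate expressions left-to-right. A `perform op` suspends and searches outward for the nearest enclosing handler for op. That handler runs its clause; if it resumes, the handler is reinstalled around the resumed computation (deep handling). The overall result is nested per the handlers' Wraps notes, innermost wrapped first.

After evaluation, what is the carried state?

Answer: 7

Evaluation trace:
get @ H0 ⇒ 7
tell(6) @ H2 ⇒ log+=6
tell(7) @ H2 ⇒ log+=7
tell(1) @ H2 ⇒ log+=1
H0 returns (0, 7)
H1 returns (0, 7)
H2 returns ((0, 7), (6, 7, 1))
= ((0, 7), (6, 7, 1))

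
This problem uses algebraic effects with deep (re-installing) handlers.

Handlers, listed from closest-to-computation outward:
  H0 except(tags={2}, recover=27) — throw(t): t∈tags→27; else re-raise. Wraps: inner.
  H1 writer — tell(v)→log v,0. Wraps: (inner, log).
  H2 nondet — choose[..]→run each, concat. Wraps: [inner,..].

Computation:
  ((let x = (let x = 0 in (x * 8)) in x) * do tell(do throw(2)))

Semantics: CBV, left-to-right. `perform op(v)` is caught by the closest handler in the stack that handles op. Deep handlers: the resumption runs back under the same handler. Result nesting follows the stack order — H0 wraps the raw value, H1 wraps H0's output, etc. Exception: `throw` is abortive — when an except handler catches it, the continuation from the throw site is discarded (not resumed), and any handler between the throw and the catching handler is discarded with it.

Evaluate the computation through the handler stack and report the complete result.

Evaluation trace:
throw(2) @ H0 caught ⇒ 27
H1 returns (27, ())
H2 returns [(27, ())]
= [(27, ())]

Answer: [(27, ())]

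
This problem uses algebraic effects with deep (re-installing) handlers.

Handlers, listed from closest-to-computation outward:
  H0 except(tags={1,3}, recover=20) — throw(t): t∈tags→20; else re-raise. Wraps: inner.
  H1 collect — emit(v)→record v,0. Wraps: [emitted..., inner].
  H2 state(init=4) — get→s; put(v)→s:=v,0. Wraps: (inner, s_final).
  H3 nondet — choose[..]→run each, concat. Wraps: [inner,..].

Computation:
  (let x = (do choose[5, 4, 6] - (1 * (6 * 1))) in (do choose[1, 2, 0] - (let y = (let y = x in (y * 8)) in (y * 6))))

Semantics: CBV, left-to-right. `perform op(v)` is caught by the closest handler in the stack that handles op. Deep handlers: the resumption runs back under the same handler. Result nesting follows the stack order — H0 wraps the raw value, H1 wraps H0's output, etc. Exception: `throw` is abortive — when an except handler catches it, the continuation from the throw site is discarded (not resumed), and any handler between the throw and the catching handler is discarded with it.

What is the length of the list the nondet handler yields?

Working:
choose[5, 4, 6] @ H3
  branch[0] choose=5:
    choose[1, 2, 0] @ H3
      branch[0] choose=1:
        H0 returns 49
        H1 returns [49]
        H2 returns ([49], 4)
        H3 returns [([49], 4)]
      branch[1] choose=2:
        H0 returns 50
        H1 returns [50]
        H2 returns ([50], 4)
        H3 returns [([50], 4)]
      branch[2] choose=0:
        H0 returns 48
        H1 returns [48]
        H2 returns ([48], 4)
        H3 returns [([48], 4)]
  branch[1] choose=4:
    choose[1, 2, 0] @ H3
      branch[0] choose=1:
        H0 returns 97
        H1 returns [97]
        H2 returns ([97], 4)
        H3 returns [([97], 4)]
      branch[1] choose=2:
        H0 returns 98
        H1 returns [98]
        H2 returns ([98], 4)
        H3 returns [([98], 4)]
      branch[2] choose=0:
        H0 returns 96
        H1 returns [96]
        H2 returns ([96], 4)
        H3 returns [([96], 4)]
  branch[2] choose=6:
    choose[1, 2, 0] @ H3
      branch[0] choose=1:
        H0 returns 1
        H1 returns [1]
        H2 returns ([1], 4)
        H3 returns [([1], 4)]
      branch[1] choose=2:
        H0 returns 2
        H1 returns [2]
        H2 returns ([2], 4)
        H3 returns [([2], 4)]
      branch[2] choose=0:
        H0 returns 0
        H1 returns [0]
        H2 returns ([0], 4)
        H3 returns [([0], 4)]
= [([49], 4), ([50], 4), ([48], 4), ([97], 4), ([98], 4), ([96], 4), ([1], 4), ([2], 4), ([0], 4)]

Answer: 9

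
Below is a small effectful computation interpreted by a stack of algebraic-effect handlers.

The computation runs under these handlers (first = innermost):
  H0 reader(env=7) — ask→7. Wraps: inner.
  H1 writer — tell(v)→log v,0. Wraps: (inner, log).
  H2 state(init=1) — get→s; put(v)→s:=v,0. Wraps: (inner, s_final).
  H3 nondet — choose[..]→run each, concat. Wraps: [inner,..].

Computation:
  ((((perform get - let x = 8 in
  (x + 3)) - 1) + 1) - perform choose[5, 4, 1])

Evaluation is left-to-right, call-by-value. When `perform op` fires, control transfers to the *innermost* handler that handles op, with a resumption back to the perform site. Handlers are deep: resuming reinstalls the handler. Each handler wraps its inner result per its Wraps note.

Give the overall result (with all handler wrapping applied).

Working:
get @ H2 ⇒ 1
choose[5, 4, 1] @ H3
  branch[0] choose=5:
    H0 returns -15
    H1 returns (-15, ())
    H2 returns ((-15, ()), 1)
    H3 returns [((-15, ()), 1)]
  branch[1] choose=4:
    H0 returns -14
    H1 returns (-14, ())
    H2 returns ((-14, ()), 1)
    H3 returns [((-14, ()), 1)]
  branch[2] choose=1:
    H0 returns -11
    H1 returns (-11, ())
    H2 returns ((-11, ()), 1)
    H3 returns [((-11, ()), 1)]
= [((-15, ()), 1), ((-14, ()), 1), ((-11, ()), 1)]

Answer: [((-15, ()), 1), ((-14, ()), 1), ((-11, ()), 1)]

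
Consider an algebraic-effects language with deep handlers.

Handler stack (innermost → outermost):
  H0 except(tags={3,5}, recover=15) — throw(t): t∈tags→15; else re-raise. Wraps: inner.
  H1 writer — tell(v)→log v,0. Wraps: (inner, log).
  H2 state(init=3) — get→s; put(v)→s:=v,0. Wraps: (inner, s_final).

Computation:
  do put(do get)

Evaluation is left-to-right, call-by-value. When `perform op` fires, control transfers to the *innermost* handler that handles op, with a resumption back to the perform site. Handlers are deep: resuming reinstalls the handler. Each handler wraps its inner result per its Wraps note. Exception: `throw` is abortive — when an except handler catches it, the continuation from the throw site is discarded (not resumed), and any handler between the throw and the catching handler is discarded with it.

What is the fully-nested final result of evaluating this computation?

Working:
get @ H2 ⇒ 3
put(3) @ H2 ⇒ s:=3
H0 returns 0
H1 returns (0, ())
H2 returns ((0, ()), 3)
= ((0, ()), 3)

Answer: ((0, ()), 3)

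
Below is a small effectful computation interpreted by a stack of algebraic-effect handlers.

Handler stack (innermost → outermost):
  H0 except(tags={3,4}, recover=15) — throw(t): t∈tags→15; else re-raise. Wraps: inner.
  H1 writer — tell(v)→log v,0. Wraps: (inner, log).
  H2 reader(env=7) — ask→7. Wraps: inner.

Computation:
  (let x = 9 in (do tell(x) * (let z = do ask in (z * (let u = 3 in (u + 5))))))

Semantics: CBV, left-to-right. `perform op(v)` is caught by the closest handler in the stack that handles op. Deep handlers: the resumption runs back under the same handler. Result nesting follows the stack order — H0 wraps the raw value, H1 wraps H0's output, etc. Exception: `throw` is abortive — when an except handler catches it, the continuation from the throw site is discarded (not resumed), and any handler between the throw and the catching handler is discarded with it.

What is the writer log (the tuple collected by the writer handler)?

Answer: (9)

Step-by-step:
tell(9) @ H1 ⇒ log+=9
ask @ H2 ⇒ 7
H0 returns 0
H1 returns (0, (9))
H2 returns (0, (9))
= (0, (9))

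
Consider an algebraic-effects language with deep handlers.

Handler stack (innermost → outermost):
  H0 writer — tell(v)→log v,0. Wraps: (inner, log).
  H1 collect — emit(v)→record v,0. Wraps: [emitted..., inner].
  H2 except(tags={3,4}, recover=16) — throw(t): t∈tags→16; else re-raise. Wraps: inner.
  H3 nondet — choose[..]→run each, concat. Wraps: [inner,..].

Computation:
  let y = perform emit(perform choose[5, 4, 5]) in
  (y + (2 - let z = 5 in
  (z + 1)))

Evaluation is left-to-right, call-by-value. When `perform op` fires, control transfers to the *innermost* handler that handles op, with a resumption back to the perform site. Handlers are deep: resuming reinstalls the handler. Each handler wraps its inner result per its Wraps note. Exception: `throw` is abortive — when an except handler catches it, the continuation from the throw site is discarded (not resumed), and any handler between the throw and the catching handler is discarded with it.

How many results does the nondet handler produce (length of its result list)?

Answer: 3

Working:
choose[5, 4, 5] @ H3
  branch[0] choose=5:
    emit(5) @ H1 ⇒ out+=5
    H0 returns (-4, ())
    H1 returns [5, (-4, ())]
    H2 returns [5, (-4, ())]
    H3 returns [[5, (-4, ())]]
  branch[1] choose=4:
    emit(4) @ H1 ⇒ out+=4
    H0 returns (-4, ())
    H1 returns [4, (-4, ())]
    H2 returns [4, (-4, ())]
    H3 returns [[4, (-4, ())]]
  branch[2] choose=5:
    emit(5) @ H1 ⇒ out+=5
    H0 returns (-4, ())
    H1 returns [5, (-4, ())]
    H2 returns [5, (-4, ())]
    H3 returns [[5, (-4, ())]]
= [[5, (-4, ())], [4, (-4, ())], [5, (-4, ())]]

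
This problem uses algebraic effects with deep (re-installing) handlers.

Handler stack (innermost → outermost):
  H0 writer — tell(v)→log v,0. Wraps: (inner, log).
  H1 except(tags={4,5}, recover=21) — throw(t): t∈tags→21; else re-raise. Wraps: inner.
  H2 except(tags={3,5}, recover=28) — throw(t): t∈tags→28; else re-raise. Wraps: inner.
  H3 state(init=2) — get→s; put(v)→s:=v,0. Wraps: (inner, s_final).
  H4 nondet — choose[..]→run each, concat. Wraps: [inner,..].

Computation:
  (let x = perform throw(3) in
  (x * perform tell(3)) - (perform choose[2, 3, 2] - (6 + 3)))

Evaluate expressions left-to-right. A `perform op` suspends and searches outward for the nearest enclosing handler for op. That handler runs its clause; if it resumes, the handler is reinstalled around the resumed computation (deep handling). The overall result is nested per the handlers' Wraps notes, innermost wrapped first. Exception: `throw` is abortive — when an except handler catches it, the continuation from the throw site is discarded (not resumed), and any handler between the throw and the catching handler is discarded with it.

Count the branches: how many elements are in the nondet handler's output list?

Evaluation trace:
throw(3) @ H1 re-raised
throw(3) @ H2 caught ⇒ 28
H3 returns (28, 2)
H4 returns [(28, 2)]
= [(28, 2)]

Answer: 1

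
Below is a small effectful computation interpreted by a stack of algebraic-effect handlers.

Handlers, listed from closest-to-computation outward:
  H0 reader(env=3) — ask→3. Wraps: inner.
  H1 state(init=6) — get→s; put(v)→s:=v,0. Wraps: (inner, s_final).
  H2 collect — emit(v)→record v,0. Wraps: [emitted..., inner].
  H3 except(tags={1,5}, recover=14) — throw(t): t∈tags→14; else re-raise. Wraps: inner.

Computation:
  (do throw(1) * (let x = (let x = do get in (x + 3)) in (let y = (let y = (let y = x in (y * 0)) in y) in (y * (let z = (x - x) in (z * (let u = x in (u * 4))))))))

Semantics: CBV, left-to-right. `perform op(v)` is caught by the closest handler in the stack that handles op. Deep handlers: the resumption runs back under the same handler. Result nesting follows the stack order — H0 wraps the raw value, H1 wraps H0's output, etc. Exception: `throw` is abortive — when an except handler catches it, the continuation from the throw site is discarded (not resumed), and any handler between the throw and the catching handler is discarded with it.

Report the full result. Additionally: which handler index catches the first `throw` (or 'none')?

Answer: 14 ; first throw caught by: H3

Working:
throw(1) @ H3 caught ⇒ 14
= 14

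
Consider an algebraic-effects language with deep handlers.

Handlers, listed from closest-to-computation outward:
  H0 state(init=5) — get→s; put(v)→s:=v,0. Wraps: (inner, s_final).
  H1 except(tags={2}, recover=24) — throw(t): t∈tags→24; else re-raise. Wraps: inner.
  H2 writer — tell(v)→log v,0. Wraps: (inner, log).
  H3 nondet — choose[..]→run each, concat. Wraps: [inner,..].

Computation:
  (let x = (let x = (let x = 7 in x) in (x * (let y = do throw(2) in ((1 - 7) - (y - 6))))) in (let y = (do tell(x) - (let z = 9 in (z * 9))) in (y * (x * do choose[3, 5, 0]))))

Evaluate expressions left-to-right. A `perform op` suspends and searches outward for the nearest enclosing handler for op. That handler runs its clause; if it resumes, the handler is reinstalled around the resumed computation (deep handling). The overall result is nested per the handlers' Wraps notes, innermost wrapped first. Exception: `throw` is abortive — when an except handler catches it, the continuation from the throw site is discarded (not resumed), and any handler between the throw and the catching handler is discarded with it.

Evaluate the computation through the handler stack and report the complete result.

Answer: [(24, ())]

Working:
throw(2) @ H1 caught ⇒ 24
H2 returns (24, ())
H3 returns [(24, ())]
= [(24, ())]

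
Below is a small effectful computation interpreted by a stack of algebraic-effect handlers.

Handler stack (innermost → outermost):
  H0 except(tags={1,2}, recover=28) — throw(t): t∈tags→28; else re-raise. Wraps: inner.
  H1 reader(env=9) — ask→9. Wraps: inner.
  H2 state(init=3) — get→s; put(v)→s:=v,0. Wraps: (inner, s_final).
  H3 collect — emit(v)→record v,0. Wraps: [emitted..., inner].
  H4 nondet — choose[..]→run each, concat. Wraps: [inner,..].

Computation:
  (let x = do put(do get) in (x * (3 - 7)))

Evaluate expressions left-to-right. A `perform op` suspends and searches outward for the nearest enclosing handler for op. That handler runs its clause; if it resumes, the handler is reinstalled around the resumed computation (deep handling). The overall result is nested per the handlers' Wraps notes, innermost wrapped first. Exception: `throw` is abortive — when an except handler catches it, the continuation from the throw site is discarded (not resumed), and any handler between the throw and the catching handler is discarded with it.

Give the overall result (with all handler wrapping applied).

Working:
get @ H2 ⇒ 3
put(3) @ H2 ⇒ s:=3
H0 returns 0
H1 returns 0
H2 returns (0, 3)
H3 returns [(0, 3)]
H4 returns [[(0, 3)]]
= [[(0, 3)]]

Answer: [[(0, 3)]]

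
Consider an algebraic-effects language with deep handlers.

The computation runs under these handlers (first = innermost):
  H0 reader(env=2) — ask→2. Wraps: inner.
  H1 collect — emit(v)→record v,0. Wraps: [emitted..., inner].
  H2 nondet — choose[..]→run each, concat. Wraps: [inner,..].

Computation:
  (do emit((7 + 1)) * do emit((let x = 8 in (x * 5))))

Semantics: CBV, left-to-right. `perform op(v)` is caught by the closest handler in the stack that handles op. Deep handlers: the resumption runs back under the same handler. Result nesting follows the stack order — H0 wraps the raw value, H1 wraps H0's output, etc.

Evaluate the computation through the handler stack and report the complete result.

Step-by-step:
emit(8) @ H1 ⇒ out+=8
emit(40) @ H1 ⇒ out+=40
H0 returns 0
H1 returns [8, 40, 0]
H2 returns [[8, 40, 0]]
= [[8, 40, 0]]

Answer: [[8, 40, 0]]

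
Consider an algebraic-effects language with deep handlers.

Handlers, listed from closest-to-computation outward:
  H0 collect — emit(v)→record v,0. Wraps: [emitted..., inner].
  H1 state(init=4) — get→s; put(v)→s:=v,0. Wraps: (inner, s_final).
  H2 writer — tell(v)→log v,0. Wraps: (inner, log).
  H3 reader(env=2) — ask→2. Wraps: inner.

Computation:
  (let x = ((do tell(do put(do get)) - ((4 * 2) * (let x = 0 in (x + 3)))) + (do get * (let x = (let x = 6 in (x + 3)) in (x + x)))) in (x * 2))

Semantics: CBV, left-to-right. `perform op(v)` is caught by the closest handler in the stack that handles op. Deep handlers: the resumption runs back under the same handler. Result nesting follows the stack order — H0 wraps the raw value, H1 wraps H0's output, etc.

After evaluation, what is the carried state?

Evaluation trace:
get @ H1 ⇒ 4
put(4) @ H1 ⇒ s:=4
tell(0) @ H2 ⇒ log+=0
get @ H1 ⇒ 4
H0 returns [96]
H1 returns ([96], 4)
H2 returns (([96], 4), (0))
H3 returns (([96], 4), (0))
= (([96], 4), (0))

Answer: 4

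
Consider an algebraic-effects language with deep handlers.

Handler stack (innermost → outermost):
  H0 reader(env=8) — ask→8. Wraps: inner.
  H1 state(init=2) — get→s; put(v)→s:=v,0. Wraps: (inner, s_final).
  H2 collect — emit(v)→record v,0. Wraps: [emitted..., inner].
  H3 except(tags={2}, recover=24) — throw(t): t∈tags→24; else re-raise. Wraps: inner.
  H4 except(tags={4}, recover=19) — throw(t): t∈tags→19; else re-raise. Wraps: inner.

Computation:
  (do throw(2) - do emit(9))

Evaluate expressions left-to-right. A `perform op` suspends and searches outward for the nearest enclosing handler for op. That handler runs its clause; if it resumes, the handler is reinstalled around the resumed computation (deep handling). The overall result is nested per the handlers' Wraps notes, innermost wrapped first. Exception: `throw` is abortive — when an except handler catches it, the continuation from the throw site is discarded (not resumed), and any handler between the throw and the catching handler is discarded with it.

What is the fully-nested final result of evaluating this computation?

Working:
throw(2) @ H3 caught ⇒ 24
H4 returns 24
= 24

Answer: 24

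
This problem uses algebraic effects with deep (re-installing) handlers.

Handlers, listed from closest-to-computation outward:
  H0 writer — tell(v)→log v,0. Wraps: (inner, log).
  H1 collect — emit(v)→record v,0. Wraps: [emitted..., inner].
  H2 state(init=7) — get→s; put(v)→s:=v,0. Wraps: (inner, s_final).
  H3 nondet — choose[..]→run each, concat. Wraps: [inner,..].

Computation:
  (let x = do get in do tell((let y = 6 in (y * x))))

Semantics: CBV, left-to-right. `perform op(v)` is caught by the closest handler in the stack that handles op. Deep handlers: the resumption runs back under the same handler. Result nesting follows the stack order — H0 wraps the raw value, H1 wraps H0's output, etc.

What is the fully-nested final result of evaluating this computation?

Working:
get @ H2 ⇒ 7
tell(42) @ H0 ⇒ log+=42
H0 returns (0, (42))
H1 returns [(0, (42))]
H2 returns ([(0, (42))], 7)
H3 returns [([(0, (42))], 7)]
= [([(0, (42))], 7)]

Answer: [([(0, (42))], 7)]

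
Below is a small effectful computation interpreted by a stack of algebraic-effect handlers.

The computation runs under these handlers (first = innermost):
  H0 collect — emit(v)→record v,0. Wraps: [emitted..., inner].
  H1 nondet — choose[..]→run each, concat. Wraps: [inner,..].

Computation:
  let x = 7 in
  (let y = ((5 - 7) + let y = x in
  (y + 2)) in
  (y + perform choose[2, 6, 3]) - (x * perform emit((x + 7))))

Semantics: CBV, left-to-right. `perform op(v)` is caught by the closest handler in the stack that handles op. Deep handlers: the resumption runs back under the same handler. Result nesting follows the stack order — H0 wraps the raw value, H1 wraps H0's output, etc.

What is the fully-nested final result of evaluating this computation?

Answer: [[14, 9], [14, 13], [14, 10]]

Working:
choose[2, 6, 3] @ H1
  branch[0] choose=2:
    emit(14) @ H0 ⇒ out+=14
    H0 returns [14, 9]
    H1 returns [[14, 9]]
  branch[1] choose=6:
    emit(14) @ H0 ⇒ out+=14
    H0 returns [14, 13]
    H1 returns [[14, 13]]
  branch[2] choose=3:
    emit(14) @ H0 ⇒ out+=14
    H0 returns [14, 10]
    H1 returns [[14, 10]]
= [[14, 9], [14, 13], [14, 10]]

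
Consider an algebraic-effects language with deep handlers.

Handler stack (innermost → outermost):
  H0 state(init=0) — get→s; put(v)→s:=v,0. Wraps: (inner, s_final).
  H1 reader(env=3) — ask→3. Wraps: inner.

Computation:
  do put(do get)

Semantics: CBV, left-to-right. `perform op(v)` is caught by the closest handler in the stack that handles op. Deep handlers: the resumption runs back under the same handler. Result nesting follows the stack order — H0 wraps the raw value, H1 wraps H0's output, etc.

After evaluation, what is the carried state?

Answer: 0

Working:
get @ H0 ⇒ 0
put(0) @ H0 ⇒ s:=0
H0 returns (0, 0)
H1 returns (0, 0)
= (0, 0)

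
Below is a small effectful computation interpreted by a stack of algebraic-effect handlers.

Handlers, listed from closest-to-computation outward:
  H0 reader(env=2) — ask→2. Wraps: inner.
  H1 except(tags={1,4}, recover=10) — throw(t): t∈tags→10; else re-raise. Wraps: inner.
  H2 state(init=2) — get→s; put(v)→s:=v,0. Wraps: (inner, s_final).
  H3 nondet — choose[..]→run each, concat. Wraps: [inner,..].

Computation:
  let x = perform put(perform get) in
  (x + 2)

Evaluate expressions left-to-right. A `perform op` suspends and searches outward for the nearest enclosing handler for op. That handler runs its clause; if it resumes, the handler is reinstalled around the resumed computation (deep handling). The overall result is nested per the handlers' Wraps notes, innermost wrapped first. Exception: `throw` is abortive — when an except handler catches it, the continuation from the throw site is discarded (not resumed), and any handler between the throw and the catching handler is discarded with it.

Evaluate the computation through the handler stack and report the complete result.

Answer: [(2, 2)]

Working:
get @ H2 ⇒ 2
put(2) @ H2 ⇒ s:=2
H0 returns 2
H1 returns 2
H2 returns (2, 2)
H3 returns [(2, 2)]
= [(2, 2)]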